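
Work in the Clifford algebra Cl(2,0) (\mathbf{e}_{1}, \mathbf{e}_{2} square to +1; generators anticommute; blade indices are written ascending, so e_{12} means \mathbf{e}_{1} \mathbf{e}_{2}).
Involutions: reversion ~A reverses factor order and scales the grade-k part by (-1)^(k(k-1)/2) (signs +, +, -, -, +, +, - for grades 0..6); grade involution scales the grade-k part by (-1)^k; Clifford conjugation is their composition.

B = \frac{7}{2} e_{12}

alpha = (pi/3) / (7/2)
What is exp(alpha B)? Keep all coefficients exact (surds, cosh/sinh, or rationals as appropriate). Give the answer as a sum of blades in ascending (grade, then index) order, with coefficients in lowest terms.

B^2 = (\frac{7}{2})^2*(e_{12})^2 = \frac{49}{4}*(-1) = -\frac{49}{4} (a basis 2-blade squares to minus the product of its generators' squares).
B^2 = -\frac{49}{4} — B^2 < 0, so the exponential closes trigonometrically: l = \frac{7}{2}, alpha*l = \frac{\pi}{3}, so exp(alpha B) = cos(\frac{\pi}{3}) + (sin(\frac{\pi}{3})/(\frac{7}{2}))*B = \frac{1}{2} + (\frac{\sqrt{3}}{7})*B.
Answer: \frac{1}{2} + \frac{\sqrt{3}}{2} e_{12}


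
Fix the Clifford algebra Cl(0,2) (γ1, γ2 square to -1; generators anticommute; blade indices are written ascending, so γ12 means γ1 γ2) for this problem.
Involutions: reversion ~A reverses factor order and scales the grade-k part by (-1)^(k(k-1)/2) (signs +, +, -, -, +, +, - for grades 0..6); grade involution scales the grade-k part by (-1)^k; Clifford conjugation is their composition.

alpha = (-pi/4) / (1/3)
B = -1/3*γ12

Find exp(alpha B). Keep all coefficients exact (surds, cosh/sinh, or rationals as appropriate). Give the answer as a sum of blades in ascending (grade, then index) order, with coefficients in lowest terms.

B^2 = (-1/3)^2*(γ12)^2 = 1/9*(-1) = -1/9 (a basis 2-blade squares to minus the product of its generators' squares).
B^2 = -1/9 — the negative square puts this in the circular regime; l = 1/3, alpha*l = -pi/4, so exp(alpha B) = cos(-pi/4) + (sin(-pi/4)/(1/3))*B = sqrt(2)/2 + (-3*sqrt(2)/2)*B.
Answer: sqrt(2)/2 + sqrt(2)/2*γ12


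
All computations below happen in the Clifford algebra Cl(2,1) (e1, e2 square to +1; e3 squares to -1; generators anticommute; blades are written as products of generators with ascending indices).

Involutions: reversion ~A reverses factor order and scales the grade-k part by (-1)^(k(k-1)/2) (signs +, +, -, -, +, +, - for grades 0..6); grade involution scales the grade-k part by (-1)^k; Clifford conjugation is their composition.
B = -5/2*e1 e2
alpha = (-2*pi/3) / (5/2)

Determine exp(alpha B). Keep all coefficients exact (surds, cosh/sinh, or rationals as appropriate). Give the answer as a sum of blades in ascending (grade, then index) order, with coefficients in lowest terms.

B^2 = (-5/2)^2*(e1 e2)^2 = 25/4*(-1) = -25/4 (a basis 2-blade squares to minus the product of its generators' squares).
B^2 = -25/4 — B^2 < 0, so the exponential closes trigonometrically: l = 5/2, alpha*l = -2*pi/3, so exp(alpha B) = cos(-2*pi/3) + (sin(-2*pi/3)/(5/2))*B = -1/2 + (-sqrt(3)/5)*B.
Answer: -1/2 + sqrt(3)/2*e1 e2


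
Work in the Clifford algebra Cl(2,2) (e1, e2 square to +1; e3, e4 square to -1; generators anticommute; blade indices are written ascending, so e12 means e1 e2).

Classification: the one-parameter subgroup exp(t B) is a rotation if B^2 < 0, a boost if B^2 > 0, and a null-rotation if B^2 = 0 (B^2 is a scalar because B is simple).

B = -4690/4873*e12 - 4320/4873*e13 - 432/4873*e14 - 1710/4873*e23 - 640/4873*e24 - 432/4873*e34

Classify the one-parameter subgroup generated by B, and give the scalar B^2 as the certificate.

B^2 term by term: the squares give (-4690/4873)^2*(e12)^2 + (-4320/4873)^2*(e13)^2 + (-432/4873)^2*(e14)^2 + (-1710/4873)^2*(e23)^2 + (-640/4873)^2*(e24)^2 + (-432/4873)^2*(e34)^2 = 21996100/23746129*(-1) + 18662400/23746129*(+1) + 186624/23746129*(+1) + 2924100/23746129*(+1) + 409600/23746129*(+1) + 186624/23746129*(-1) = 0 (each basis 2-blade squares to minus the product of its generators' squares); cross terms between blades sharing an index anticommute and cancel; the commuting (index-disjoint) pairs give grade-4 terms 2*c*c'*(blade product), which cancel blade by blade — e1234: 4052160/23746129 - 5529600/23746129 + 1477440/23746129 = 0 — confirming B is simple. So B^2 = 0.
Answer: null-rotation, certificate B^2 = 0. One invariant decides it: the square 0 survives every conjugation, and its sign is exactly the classification.


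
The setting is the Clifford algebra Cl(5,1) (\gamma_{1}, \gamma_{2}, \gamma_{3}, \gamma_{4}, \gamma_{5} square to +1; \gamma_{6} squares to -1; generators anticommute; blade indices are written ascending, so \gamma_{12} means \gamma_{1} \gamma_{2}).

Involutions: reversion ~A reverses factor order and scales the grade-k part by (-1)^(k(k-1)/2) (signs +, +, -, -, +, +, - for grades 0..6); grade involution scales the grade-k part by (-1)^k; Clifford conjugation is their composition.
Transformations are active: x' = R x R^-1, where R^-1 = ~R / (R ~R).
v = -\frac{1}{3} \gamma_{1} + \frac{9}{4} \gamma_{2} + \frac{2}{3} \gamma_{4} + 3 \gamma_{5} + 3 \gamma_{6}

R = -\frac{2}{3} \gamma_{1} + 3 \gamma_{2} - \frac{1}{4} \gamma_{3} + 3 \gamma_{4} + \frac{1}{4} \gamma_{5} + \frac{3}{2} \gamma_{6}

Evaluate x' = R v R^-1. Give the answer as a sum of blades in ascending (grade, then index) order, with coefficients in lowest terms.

~R = -\frac{2}{3} \gamma_{1} + 3 \gamma_{2} - \frac{1}{4} \gamma_{3} + 3 \gamma_{4} + \frac{1}{4} \gamma_{5} + \frac{3}{2} \gamma_{6}, and R ~R = \frac{1175}{72}, so R^-1 = ~R / (\frac{1175}{72}).
R v = \frac{47}{9} - \frac{1}{2} \gamma_{12} - \frac{1}{12} \gamma_{13} + \frac{5}{9} \gamma_{14} - \frac{23}{12} \gamma_{15} - \frac{3}{2} \gamma_{16} + \frac{9}{16} \gamma_{23} - \frac{19}{4} \gamma_{24} + \frac{135}{16} \gamma_{25} + \frac{45}{8} \gamma_{26} - \frac{1}{6} \gamma_{34} - \frac{3}{4} \gamma_{35} - \frac{3}{4} \gamma_{36} + \frac{53}{6} \gamma_{45} + 8 \gamma_{46} - \frac{15}{4} \gamma_{56}
Answer: -\frac{7}{75} \gamma_{1} - \frac{33}{100} \gamma_{2} - \frac{4}{25} \gamma_{3} + \frac{94}{75} \gamma_{4} - \frac{71}{25} \gamma_{5} - \frac{51}{25} \gamma_{6}


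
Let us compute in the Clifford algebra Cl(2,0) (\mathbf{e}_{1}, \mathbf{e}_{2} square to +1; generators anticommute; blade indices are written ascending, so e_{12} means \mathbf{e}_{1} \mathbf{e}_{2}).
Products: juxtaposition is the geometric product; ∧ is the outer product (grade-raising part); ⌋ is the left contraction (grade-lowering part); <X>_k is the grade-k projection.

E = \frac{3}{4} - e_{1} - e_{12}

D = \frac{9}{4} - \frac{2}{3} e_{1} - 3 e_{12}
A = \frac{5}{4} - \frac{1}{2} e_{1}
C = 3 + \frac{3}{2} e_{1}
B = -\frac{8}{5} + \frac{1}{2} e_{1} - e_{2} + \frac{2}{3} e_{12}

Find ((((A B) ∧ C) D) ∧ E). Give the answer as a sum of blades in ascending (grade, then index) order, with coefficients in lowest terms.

step 1: -\frac{9}{4} + \frac{57}{40} e_{1} - \frac{19}{12} e_{2} + \frac{4}{3} e_{12}
step 2: -\frac{27}{4} + \frac{9}{10} e_{1} - \frac{19}{4} e_{2} + \frac{51}{8} e_{12}
step 3: \frac{267}{80} - \frac{309}{40} e_{1} - \frac{731}{80} e_{2} + \frac{3017}{96} e_{12}
step 4: \frac{801}{320} - \frac{1461}{160} e_{1} - \frac{2193}{320} e_{2} + \frac{7101}{640} e_{12}
Answer: \frac{801}{320} - \frac{1461}{160} e_{1} - \frac{2193}{320} e_{2} + \frac{7101}{640} e_{12}


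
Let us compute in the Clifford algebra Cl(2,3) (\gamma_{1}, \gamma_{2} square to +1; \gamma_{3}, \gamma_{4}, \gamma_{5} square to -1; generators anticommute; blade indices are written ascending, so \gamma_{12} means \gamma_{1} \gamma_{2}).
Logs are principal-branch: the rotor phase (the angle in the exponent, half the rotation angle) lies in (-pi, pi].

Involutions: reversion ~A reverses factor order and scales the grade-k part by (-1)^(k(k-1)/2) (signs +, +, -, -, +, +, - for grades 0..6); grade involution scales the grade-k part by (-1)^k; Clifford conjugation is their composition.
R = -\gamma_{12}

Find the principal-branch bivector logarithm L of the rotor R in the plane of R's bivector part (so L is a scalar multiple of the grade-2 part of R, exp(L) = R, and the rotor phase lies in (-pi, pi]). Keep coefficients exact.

The scalar part of R is 0, which pins the rotor phase on the principal branch; dividing the bivector part by the sine of that phase recovers the unit plane, and L is the phase times that plane.
Concretely: cos(phase) = 0 gives phase = ±\frac{\pi}{2}, and since phase/sin(phase) is even the sign is immaterial: L = (phase/sin(phase)) * <R>_2 = (\frac{\pi}{2}) * <R>_2.
Answer: - \frac{\pi}{2} \gamma_{12}


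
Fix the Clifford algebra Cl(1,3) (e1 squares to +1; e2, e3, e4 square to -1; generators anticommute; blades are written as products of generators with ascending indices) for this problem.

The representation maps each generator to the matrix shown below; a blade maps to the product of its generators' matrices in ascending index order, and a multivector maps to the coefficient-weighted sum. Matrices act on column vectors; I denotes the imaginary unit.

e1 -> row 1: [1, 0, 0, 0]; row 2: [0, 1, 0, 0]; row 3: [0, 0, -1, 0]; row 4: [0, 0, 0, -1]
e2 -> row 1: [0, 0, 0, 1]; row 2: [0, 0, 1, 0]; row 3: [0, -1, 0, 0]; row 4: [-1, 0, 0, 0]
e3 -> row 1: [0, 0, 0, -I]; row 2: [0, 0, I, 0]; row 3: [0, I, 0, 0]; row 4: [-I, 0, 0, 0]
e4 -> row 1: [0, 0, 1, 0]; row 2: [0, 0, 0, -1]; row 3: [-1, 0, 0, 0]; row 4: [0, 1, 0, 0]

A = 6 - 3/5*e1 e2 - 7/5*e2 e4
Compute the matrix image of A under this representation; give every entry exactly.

Bivector images (products of the table entries): rho(e1 e2) = rho(e1)rho(e2) = row 1: [0, 0, 0, 1]; row 2: [0, 0, 1, 0]; row 3: [0, 1, 0, 0]; row 4: [1, 0, 0, 0]; rho(e2 e4) = rho(e2)rho(e4) = row 1: [0, 1, 0, 0]; row 2: [-1, 0, 0, 0]; row 3: [0, 0, 0, 1]; row 4: [0, 0, -1, 0].
M = (6)*1 + (-3/5)*rho(e1 e2) + (-7/5)*rho(e2 e4), summed entrywise (1 is the identity matrix):
Answer: row 1: [6, -7/5, 0, -3/5]; row 2: [7/5, 6, -3/5, 0]; row 3: [0, -3/5, 6, -7/5]; row 4: [-3/5, 0, 7/5, 6]


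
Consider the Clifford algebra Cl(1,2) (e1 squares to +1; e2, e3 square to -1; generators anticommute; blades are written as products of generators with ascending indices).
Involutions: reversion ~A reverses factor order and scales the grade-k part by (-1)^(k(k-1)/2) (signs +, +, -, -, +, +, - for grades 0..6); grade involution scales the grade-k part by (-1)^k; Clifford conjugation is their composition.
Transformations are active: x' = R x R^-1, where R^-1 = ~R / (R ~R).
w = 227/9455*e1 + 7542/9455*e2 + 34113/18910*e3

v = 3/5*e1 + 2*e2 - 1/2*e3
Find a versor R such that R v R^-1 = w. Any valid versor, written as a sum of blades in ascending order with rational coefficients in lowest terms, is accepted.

Equal squares first: v^2 = w^2 = -389/100. Then v + w = 1180/1891*e1 + 26452/9455*e2 + 12329/9455*e3 is a versor taking v to w, provided it is invertible.
Answer: 1180/1891*e1 + 26452/9455*e2 + 12329/9455*e3


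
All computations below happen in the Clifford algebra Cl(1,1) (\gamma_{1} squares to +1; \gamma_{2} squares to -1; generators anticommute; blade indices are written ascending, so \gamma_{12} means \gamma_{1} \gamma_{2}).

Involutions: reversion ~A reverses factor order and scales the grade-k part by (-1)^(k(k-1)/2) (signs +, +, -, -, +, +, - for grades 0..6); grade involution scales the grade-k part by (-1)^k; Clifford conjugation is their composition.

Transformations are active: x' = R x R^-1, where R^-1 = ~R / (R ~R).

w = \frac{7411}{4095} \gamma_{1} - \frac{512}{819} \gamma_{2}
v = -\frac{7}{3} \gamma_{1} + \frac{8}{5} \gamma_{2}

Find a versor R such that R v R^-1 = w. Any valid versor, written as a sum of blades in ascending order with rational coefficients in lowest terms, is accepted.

Sketch: the shared square \frac{649}{225} makes R = v + w = -\frac{2144}{4095} \gamma_{1} + \frac{3992}{4095} \gamma_{2} the natural versor; its sandwich fixes that direction, negates (v - w)/2, and sends v to w.
Answer: -\frac{2144}{4095} \gamma_{1} + \frac{3992}{4095} \gamma_{2}


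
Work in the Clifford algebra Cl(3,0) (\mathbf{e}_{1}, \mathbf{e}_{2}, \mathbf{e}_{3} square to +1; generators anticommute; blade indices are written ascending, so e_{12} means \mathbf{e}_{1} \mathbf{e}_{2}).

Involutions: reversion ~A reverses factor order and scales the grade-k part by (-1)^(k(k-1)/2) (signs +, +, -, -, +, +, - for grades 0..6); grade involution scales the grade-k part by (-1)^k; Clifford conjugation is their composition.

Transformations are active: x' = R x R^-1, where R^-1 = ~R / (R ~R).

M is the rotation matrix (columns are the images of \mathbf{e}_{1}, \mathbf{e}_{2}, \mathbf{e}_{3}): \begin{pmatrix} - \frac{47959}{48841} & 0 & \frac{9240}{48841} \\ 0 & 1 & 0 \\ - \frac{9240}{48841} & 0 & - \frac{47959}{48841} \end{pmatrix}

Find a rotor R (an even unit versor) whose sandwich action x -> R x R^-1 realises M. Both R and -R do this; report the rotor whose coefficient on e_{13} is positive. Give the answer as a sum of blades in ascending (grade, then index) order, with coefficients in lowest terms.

Method: write R = a + b12*e_{12} + b13*e_{13} + b23*e_{23} with a^2 + b12^2 + b13^2 + b23^2 = 1 (so R^-1 = ~R). Expanding the columns R e_j ~R gives tr M = 4a^2 - 1 and, from the antisymmetric part, M21 - M12 = -4a*b12, M13 - M31 = 4a*b13, M32 - M23 = -4a*b23.
Here tr M = -\frac{47077}{48841}, so a^2 = (1 + tr M)/4 = \frac{441}{48841} and a = ±\frac{21}{221}. Taking a = \frac{21}{221}: M21 - M12 = 0, M13 - M31 = \frac{18480}{48841}, M32 - M23 = 0, giving b12 = 0, b13 = \frac{220}{221}, b23 = 0, i.e. R = \frac{21}{221} + \frac{220}{221} e_{13}.
Its e_{13} coefficient is already positive.
Answer: \frac{21}{221} + \frac{220}{221} e_{13}. Uniqueness: Spin(3) -> SO(3) maps R and -R to the same rotation of trace -\frac{47077}{48841}; fixing the sign of the e_{13} coefficient removes the ambiguity.


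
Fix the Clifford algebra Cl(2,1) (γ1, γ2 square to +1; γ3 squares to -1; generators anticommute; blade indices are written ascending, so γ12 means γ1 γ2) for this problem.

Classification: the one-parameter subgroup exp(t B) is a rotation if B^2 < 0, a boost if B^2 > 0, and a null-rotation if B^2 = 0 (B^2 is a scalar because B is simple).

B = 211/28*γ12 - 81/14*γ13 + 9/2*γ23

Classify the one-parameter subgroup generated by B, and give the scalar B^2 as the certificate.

B^2 term by term: the squares give (211/28)^2*(γ12)^2 + (-81/14)^2*(γ13)^2 + (9/2)^2*(γ23)^2 = 44521/784*(-1) + 6561/196*(+1) + 81/4*(+1) = -49/16 (each basis 2-blade squares to minus the product of its generators' squares); cross terms between blades sharing an index anticommute and cancel. So B^2 = -49/16.
Answer: rotation, certificate B^2 = -49/16. One invariant decides it: the square -49/16 survives every conjugation, and its sign is exactly the classification.


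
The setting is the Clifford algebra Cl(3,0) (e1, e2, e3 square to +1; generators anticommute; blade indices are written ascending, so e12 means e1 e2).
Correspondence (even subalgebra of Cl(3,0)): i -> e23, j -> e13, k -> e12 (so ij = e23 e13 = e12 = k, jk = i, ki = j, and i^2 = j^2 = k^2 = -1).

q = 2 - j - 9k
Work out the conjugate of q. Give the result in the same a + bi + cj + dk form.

In blades: q = 2 - 9*e12 - e13.
Quaternion conjugation is reversion on the even subalgebra: the scalar is fixed and every grade-2 blade flips sign, giving 2 + 9*e12 + e13; translating back:
Answer: 2 + j + 9k


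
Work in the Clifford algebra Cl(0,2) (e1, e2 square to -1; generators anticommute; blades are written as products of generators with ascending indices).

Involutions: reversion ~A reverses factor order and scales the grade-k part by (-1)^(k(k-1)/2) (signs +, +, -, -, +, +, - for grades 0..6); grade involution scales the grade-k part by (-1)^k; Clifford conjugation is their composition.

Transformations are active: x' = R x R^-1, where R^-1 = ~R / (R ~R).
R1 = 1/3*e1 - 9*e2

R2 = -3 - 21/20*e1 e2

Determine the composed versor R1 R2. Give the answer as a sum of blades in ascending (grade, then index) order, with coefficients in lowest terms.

Distribute over the terms of R1 (each basis-blade product reordered to ascending indices, repeated generators contracted through their squares):
(1/3*e1) R2 = -e1 + 7/20*e2
(-9*e2) R2 = 189/20*e1 + 27*e2
Summing the partial products and collecting blades:
Answer: 169/20*e1 + 547/20*e2


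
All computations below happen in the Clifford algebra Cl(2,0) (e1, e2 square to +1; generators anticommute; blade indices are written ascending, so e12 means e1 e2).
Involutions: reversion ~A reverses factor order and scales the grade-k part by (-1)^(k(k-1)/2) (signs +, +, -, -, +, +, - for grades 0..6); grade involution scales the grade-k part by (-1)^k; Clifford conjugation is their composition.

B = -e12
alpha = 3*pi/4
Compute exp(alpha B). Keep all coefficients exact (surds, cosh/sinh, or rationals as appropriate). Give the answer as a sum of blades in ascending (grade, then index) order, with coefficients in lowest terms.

B^2 = (-1)^2*(e12)^2 = 1*(-1) = -1 (a basis 2-blade squares to minus the product of its generators' squares).
B^2 = -1 — since the square is negative, the closed form is circular: l = 1, alpha*l = 3*pi/4, so exp(alpha B) = cos(3*pi/4) + (sin(3*pi/4)/1)*B = -sqrt(2)/2 + (sqrt(2)/2)*B.
Answer: -sqrt(2)/2 - sqrt(2)/2*e12


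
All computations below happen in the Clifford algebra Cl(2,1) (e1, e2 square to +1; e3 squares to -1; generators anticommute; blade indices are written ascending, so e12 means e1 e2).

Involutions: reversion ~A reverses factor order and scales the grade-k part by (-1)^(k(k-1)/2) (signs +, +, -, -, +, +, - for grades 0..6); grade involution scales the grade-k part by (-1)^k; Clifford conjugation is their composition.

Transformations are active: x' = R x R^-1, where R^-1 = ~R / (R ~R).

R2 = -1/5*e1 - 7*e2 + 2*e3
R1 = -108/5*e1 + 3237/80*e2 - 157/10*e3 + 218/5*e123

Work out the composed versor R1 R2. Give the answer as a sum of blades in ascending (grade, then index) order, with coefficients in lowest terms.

Distribute over the terms of R2 (each basis-blade product reordered to ascending indices, repeated generators contracted through their squares):
R1 (-1/5*e1) = 108/25 + 3237/400*e12 - 157/50*e13 - 218/25*e23
R1 (-7*e2) = -22659/80 + 756/5*e12 + 1526/5*e13 - 1099/10*e23
R1 (2*e3) = 157/5 - 436/5*e12 - 216/5*e13 + 3237/40*e23
Summing the partial products and collecting blades:
Answer: -99007/400 + 28837/400*e12 + 12943/50*e13 - 7539/200*e23


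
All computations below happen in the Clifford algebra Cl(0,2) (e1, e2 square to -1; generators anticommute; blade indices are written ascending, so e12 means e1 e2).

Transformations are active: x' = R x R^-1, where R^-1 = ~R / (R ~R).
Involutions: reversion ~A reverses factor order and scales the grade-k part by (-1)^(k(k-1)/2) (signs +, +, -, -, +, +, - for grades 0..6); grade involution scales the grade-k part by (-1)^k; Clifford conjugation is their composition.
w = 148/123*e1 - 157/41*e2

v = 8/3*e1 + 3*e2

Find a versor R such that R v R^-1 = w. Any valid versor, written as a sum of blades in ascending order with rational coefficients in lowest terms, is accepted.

A norm check does it: q(v) = q(w) = -145/9, hence R = v + w = 476/123*e1 - 34/41*e2 realises the map — parallel part kept, (v - w)/2 negated, v carried to w.
Answer: 476/123*e1 - 34/41*e2


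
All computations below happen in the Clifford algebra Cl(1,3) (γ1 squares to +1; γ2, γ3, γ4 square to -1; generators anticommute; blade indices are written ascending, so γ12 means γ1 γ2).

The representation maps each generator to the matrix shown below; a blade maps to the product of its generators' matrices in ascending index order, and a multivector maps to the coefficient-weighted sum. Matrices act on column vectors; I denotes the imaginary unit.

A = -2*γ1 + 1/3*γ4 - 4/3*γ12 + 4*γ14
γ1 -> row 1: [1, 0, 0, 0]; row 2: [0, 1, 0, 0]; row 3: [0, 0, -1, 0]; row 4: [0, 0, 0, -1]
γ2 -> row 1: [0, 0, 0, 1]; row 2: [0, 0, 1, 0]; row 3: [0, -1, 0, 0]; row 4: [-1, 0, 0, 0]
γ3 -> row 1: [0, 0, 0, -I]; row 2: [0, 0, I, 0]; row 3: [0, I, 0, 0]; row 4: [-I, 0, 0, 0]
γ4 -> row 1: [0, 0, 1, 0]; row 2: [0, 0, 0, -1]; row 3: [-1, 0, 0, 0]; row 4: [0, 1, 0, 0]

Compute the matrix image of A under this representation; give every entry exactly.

Bivector images (products of the table entries): rho(γ12) = rho(γ1)rho(γ2) = row 1: [0, 0, 0, 1]; row 2: [0, 0, 1, 0]; row 3: [0, 1, 0, 0]; row 4: [1, 0, 0, 0]; rho(γ14) = rho(γ1)rho(γ4) = row 1: [0, 0, 1, 0]; row 2: [0, 0, 0, -1]; row 3: [1, 0, 0, 0]; row 4: [0, -1, 0, 0].
M = (-2)*rho(γ1) + (1/3)*rho(γ4) + (-4/3)*rho(γ12) + (4)*rho(γ14), summed entrywise:
Answer: row 1: [-2, 0, 13/3, -4/3]; row 2: [0, -2, -4/3, -13/3]; row 3: [11/3, -4/3, 2, 0]; row 4: [-4/3, -11/3, 0, 2]


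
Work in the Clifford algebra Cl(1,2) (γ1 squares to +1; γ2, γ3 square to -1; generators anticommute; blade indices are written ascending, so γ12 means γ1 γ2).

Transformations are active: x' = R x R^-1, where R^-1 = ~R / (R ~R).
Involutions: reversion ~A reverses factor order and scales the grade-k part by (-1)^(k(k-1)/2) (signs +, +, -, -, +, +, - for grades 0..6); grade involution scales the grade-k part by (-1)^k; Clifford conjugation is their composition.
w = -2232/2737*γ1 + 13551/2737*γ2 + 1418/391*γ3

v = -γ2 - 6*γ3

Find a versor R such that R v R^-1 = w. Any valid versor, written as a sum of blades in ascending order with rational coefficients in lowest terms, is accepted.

Here q(v) = q(w) = -37; the classical choice R = v + w = -2232/2737*γ1 + 10814/2737*γ2 - 928/391*γ3 then realises v -> w under the sandwich.
Answer: -2232/2737*γ1 + 10814/2737*γ2 - 928/391*γ3


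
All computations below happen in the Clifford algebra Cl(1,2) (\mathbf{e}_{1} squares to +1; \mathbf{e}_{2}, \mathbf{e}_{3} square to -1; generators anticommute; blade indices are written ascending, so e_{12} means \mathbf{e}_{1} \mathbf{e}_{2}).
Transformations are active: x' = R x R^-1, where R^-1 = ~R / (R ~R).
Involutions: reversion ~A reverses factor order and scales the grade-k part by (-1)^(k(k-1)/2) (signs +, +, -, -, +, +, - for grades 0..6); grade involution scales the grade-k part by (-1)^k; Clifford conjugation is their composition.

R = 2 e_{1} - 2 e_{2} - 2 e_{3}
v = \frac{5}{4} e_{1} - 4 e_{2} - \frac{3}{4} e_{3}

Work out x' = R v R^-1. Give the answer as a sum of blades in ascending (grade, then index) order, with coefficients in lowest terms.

~R = 2 e_{1} - 2 e_{2} - 2 e_{3}, and R ~R = -4, so R^-1 = ~R / (-4).
R v = -7 - \frac{11}{2} e_{12} + e_{13} - \frac{13}{2} e_{23}
Answer: \frac{23}{4} e_{1} - 3 e_{2} - \frac{25}{4} e_{3}


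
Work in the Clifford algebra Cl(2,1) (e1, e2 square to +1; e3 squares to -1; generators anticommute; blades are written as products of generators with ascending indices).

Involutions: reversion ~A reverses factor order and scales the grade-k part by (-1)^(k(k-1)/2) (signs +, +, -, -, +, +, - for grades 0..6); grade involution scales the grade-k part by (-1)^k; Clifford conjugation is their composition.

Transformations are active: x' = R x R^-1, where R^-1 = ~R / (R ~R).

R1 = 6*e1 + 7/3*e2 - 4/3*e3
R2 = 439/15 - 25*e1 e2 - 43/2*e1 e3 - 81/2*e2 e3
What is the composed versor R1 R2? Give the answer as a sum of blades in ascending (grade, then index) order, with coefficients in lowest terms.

Distribute over the terms of R1 (each basis-blade product reordered to ascending indices, repeated generators contracted through their squares):
(6*e1) R2 = 878/5*e1 - 150*e2 - 129*e3 - 243*e1 e2 e3
(7/3*e2) R2 = 175/3*e1 + 3073/45*e2 - 189/2*e3 + 301/6*e1 e2 e3
(-4/3*e3) R2 = 86/3*e1 + 54*e2 - 1756/45*e3 + 100/3*e1 e2 e3
Summing the partial products and collecting blades:
Answer: 1313/5*e1 - 1247/45*e2 - 23627/90*e3 - 319/2*e1 e2 e3


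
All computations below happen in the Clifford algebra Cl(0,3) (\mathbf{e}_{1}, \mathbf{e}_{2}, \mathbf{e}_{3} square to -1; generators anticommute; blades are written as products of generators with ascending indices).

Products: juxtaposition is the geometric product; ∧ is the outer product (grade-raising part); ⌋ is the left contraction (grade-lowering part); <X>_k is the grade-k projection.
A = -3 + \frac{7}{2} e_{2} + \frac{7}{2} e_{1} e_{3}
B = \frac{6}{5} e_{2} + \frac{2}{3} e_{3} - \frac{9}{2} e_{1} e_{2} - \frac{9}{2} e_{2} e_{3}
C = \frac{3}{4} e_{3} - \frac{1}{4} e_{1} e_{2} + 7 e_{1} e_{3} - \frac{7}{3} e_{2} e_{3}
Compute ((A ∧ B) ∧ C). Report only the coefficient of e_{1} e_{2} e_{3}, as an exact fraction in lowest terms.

step 1: -\frac{18}{5} e_{2} - 2 e_{3} + \frac{27}{2} e_{1} e_{2} + \frac{95}{6} e_{2} e_{3} - \frac{21}{5} e_{1} e_{2} e_{3}
step 2: -\frac{27}{10} e_{2} e_{3} + \frac{1433}{40} e_{1} e_{2} e_{3}
Answer: \frac{1433}{40}


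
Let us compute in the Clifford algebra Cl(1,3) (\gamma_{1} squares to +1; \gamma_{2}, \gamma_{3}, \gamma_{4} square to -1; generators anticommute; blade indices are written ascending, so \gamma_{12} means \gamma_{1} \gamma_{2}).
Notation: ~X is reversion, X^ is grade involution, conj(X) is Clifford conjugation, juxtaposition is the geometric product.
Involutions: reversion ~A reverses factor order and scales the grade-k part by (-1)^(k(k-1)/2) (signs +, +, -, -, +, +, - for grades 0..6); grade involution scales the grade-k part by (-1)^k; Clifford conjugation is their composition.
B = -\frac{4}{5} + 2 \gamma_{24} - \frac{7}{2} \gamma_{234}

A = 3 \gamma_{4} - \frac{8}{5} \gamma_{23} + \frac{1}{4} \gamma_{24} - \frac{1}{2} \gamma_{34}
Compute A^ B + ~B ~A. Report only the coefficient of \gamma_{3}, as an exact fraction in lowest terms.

first term: -\frac{1}{2} - \frac{31}{4} \gamma_{2} - \frac{7}{8} \gamma_{3} - \frac{16}{5} \gamma_{4} - \frac{411}{50} \gamma_{23} - \frac{1}{5} \gamma_{24} - \frac{14}{5} \gamma_{34}
second term: -\frac{1}{2} + \frac{17}{4} \gamma_{2} - \frac{7}{8} \gamma_{3} - 8 \gamma_{4} - \frac{639}{50} \gamma_{23} + \frac{1}{5} \gamma_{24} + \frac{14}{5} \gamma_{34}
Answer: -\frac{7}{4}


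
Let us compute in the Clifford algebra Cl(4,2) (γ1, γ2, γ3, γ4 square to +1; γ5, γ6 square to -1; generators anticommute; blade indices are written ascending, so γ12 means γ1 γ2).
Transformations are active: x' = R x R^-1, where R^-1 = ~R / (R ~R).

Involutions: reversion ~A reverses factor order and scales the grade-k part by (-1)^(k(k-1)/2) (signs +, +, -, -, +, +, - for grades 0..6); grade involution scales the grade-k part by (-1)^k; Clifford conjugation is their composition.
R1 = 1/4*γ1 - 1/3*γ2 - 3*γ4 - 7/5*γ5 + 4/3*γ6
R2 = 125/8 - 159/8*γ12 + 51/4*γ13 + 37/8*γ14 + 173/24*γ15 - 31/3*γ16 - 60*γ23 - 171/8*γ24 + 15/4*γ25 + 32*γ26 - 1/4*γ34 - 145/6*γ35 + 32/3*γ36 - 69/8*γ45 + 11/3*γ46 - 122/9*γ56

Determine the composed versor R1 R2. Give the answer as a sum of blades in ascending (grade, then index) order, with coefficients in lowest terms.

Distribute over the terms of R1 (each basis-blade product reordered to ascending indices, repeated generators contracted through their squares):
(1/4*γ1) R2 = 125/32*γ1 - 159/32*γ2 + 51/16*γ3 + 37/32*γ4 + 173/96*γ5 - 31/12*γ6 - 15*γ123 - 171/32*γ124 + 15/16*γ125 + 8*γ126 - 1/16*γ134 - 145/24*γ135 + 8/3*γ136 - 69/32*γ145 + 11/12*γ146 - 61/18*γ156
(-1/3*γ2) R2 = -53/8*γ1 - 125/24*γ2 + 20*γ3 + 57/8*γ4 - 5/4*γ5 - 32/3*γ6 + 17/4*γ123 + 37/24*γ124 + 173/72*γ125 - 31/9*γ126 + 1/12*γ234 + 145/18*γ235 - 32/9*γ236 + 23/8*γ245 - 11/9*γ246 + 122/27*γ256
(-3*γ4) R2 = 111/8*γ1 - 513/8*γ2 - 3/4*γ3 - 375/8*γ4 + 207/8*γ5 - 11*γ6 + 477/8*γ124 - 153/4*γ134 + 173/8*γ145 - 31*γ146 + 180*γ234 + 45/4*γ245 + 96*γ246 - 145/2*γ345 + 32*γ346 + 122/3*γ456
(-7/5*γ5) R2 = -1211/120*γ1 - 21/4*γ2 + 203/6*γ3 + 483/40*γ4 - 175/8*γ5 - 854/45*γ6 + 1113/40*γ125 - 357/20*γ135 - 259/40*γ145 - 217/15*γ156 + 84*γ235 + 1197/40*γ245 + 224/5*γ256 + 7/20*γ345 + 224/15*γ356 + 77/15*γ456
(4/3*γ6) R2 = -124/9*γ1 + 128/3*γ2 + 128/9*γ3 + 44/9*γ4 - 488/27*γ5 + 125/6*γ6 - 53/2*γ126 + 17*γ136 + 37/6*γ146 + 173/18*γ156 - 80*γ236 - 57/2*γ246 + 5*γ256 - 1/3*γ346 - 290/9*γ356 - 23/2*γ456
Summing the partial products and collecting blades:
Answer: -18307/1440*γ1 - 3541/96*γ2 + 10151/144*γ3 - 31147/1440*γ4 - 11683/864*γ5 - 4031/180*γ6 - 43/4*γ123 + 5359/96*γ124 + 22439/720*γ125 - 395/18*γ126 - 613/16*γ134 - 2867/120*γ135 + 59/3*γ136 + 2079/160*γ145 - 287/12*γ146 - 371/45*γ156 + 2161/12*γ234 + 1657/18*γ235 - 752/9*γ236 + 881/20*γ245 + 1193/18*γ246 + 7333/135*γ256 - 1443/20*γ345 + 95/3*γ346 - 778/45*γ356 + 343/10*γ456


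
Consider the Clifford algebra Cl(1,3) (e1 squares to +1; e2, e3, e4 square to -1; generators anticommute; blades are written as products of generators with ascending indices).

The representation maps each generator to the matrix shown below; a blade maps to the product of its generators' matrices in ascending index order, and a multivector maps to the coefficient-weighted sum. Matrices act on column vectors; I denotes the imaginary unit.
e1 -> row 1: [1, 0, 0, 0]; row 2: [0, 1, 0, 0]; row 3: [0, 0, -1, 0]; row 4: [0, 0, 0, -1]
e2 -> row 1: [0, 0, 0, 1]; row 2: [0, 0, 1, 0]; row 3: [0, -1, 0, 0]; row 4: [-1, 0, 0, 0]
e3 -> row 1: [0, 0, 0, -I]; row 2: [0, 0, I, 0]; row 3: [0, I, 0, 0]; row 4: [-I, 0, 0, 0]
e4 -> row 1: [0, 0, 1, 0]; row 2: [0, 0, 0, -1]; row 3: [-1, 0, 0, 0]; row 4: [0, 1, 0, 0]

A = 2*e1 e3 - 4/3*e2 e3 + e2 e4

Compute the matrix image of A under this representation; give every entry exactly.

Bivector images (products of the table entries): rho(e1 e3) = rho(e1)rho(e3) = row 1: [0, 0, 0, -I]; row 2: [0, 0, I, 0]; row 3: [0, -I, 0, 0]; row 4: [I, 0, 0, 0]; rho(e2 e3) = rho(e2)rho(e3) = row 1: [-I, 0, 0, 0]; row 2: [0, I, 0, 0]; row 3: [0, 0, -I, 0]; row 4: [0, 0, 0, I]; rho(e2 e4) = rho(e2)rho(e4) = row 1: [0, 1, 0, 0]; row 2: [-1, 0, 0, 0]; row 3: [0, 0, 0, 1]; row 4: [0, 0, -1, 0].
M = (2)*rho(e1 e3) + (-4/3)*rho(e2 e3) + (1)*rho(e2 e4), summed entrywise:
Answer: row 1: [4*I/3, 1, 0, -2*I]; row 2: [-1, -4*I/3, 2*I, 0]; row 3: [0, -2*I, 4*I/3, 1]; row 4: [2*I, 0, -1, -4*I/3]


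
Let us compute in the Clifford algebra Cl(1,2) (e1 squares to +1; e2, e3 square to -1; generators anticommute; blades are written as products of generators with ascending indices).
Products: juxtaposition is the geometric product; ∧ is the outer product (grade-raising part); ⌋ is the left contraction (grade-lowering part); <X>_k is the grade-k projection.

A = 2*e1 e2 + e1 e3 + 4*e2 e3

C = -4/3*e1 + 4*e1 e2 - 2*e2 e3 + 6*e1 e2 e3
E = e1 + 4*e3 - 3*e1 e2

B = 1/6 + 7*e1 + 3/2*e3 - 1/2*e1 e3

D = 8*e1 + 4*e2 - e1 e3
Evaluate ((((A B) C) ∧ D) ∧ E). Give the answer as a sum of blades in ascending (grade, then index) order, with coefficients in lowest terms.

step 1: -1/2 - 3/2*e1 - 20*e2 - 7*e3 + 7/3*e1 e2 + 1/6*e1 e3 + 5/3*e2 e3 + 31*e1 e2 e3
step 2: -514/3 - 82/3*e1 + 91/9*e2 + 884/9*e3 + 13*e1 e2 - 118*e1 e3 - 146/3*e2 e3 - 272/9*e1 e2 e3
step 3: -4112/3*e1 - 2056/3*e2 - 1712/9*e1 e2 - 5530/9*e1 e3 - 3536/9*e2 e3 + 835/9*e1 e2 e3
step 4: 2056/3*e1 e2 - 16448/3*e1 e3 - 8224/3*e2 e3 - 10384/9*e1 e2 e3
Answer: 2056/3*e1 e2 - 16448/3*e1 e3 - 8224/3*e2 e3 - 10384/9*e1 e2 e3


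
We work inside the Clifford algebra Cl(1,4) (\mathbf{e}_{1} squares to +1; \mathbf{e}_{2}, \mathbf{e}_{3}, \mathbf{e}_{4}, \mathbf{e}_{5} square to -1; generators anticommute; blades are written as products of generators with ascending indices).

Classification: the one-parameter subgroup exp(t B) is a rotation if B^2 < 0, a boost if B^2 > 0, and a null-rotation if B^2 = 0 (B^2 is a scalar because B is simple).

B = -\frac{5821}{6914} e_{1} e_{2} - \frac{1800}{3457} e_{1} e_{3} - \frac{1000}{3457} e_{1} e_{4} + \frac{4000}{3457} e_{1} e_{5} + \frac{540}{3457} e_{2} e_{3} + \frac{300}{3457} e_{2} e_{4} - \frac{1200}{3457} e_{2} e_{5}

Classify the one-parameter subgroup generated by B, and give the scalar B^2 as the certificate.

B^2 term by term: the squares give (-\frac{5821}{6914})^2*(e_{1} e_{2})^2 + (-\frac{1800}{3457})^2*(e_{1} e_{3})^2 + (-\frac{1000}{3457})^2*(e_{1} e_{4})^2 + (\frac{4000}{3457})^2*(e_{1} e_{5})^2 + (\frac{540}{3457})^2*(e_{2} e_{3})^2 + (\frac{300}{3457})^2*(e_{2} e_{4})^2 + (-\frac{1200}{3457})^2*(e_{2} e_{5})^2 = \frac{33884041}{47803396}*(+1) + \frac{3240000}{11950849}*(+1) + \frac{1000000}{11950849}*(+1) + \frac{16000000}{11950849}*(+1) + \frac{291600}{11950849}*(-1) + \frac{90000}{11950849}*(-1) + \frac{1440000}{11950849}*(-1) = \frac{9}{4} (each basis 2-blade squares to minus the product of its generators' squares); cross terms between blades sharing an index anticommute and cancel; the commuting (index-disjoint) pairs give grade-4 terms 2*c*c'*(blade product), which cancel blade by blade — e_{1} e_{2} e_{3} e_{4}: \frac{1080000}{11950849} - \frac{1080000}{11950849} = 0; e_{1} e_{2} e_{3} e_{5}: -\frac{4320000}{11950849} + \frac{4320000}{11950849} = 0; e_{1} e_{2} e_{4} e_{5}: -\frac{2400000}{11950849} + \frac{2400000}{11950849} = 0 — confirming B is simple. So B^2 = \frac{9}{4}.
Answer: boost, certificate B^2 = \frac{9}{4}. No conjugation can change B^2 = \frac{9}{4}; the sign gives the class.


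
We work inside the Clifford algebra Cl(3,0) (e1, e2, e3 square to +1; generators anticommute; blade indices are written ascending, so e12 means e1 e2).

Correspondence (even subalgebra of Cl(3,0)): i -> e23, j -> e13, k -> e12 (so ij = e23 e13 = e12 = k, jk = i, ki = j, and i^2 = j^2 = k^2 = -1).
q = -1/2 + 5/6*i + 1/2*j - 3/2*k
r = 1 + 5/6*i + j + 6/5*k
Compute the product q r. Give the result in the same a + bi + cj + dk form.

In blades: q = -1/2 - 3/2*e12 + 1/2*e13 + 5/6*e23, r = 1 + 6/5*e12 + e13 + 5/6*e23.
Distribute q over r term by term (generator squares from the signature, products reordered to ascending indices): (-1/2)*r = -1/2 - 3/5*e12 - 1/2*e13 - 5/12*e23; (-3/2*e12)*r = 9/5 - 3/2*e12 - 5/4*e13 + 3/2*e23; (1/2*e13)*r = -1/2 - 5/12*e12 + 1/2*e13 + 3/5*e23; (5/6*e23)*r = -25/36 + 5/6*e12 - e13 + 5/6*e23.
Sum: 19/180 - 101/60*e12 - 9/4*e13 + 151/60*e23; translating back through the correspondence:
Answer: 19/180 + 151/60*i - 9/4*j - 101/60*k


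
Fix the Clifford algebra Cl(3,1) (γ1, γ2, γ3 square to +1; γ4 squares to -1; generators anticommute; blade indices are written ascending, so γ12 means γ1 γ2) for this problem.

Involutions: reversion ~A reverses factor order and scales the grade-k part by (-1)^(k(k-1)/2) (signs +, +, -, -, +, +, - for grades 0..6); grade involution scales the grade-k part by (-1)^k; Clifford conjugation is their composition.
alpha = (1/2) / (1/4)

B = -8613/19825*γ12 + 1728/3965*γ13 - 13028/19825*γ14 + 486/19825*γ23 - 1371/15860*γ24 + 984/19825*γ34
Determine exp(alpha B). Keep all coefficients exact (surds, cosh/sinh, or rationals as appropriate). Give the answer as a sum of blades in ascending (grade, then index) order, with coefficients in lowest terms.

B^2 term by term: the squares give (-8613/19825)^2*(γ12)^2 + (1728/3965)^2*(γ13)^2 + (-13028/19825)^2*(γ14)^2 + (486/19825)^2*(γ23)^2 + (-1371/15860)^2*(γ24)^2 + (984/19825)^2*(γ34)^2 = 74183769/393030625*(-1) + 2985984/15721225*(-1) + 169728784/393030625*(+1) + 236196/393030625*(-1) + 1879641/251539600*(+1) + 968256/393030625*(+1) = 1/16 (each basis 2-blade squares to minus the product of its generators' squares); cross terms between blades sharing an index anticommute and cancel; the commuting (index-disjoint) pairs give grade-4 terms 2*c*c'*(blade product), which cancel blade by blade — γ1234: -16950384/393030625 + 1184544/15721225 - 12663216/393030625 = 0 — confirming B is simple. So B^2 = 1/16.
B^2 = 1/16 — a positive square means the series sums to a boost: l = 1/4, alpha*l = 1/2, so exp(alpha B) = cosh(1/2) + (sinh(1/2)/(1/4))*B = cosh(1/2) + (4*sinh(1/2))*B.
Answer: cosh(1/2) - 34452*sinh(1/2)/19825*γ12 + 6912*sinh(1/2)/3965*γ13 - 52112*sinh(1/2)/19825*γ14 + 1944*sinh(1/2)/19825*γ23 - 1371*sinh(1/2)/3965*γ24 + 3936*sinh(1/2)/19825*γ34


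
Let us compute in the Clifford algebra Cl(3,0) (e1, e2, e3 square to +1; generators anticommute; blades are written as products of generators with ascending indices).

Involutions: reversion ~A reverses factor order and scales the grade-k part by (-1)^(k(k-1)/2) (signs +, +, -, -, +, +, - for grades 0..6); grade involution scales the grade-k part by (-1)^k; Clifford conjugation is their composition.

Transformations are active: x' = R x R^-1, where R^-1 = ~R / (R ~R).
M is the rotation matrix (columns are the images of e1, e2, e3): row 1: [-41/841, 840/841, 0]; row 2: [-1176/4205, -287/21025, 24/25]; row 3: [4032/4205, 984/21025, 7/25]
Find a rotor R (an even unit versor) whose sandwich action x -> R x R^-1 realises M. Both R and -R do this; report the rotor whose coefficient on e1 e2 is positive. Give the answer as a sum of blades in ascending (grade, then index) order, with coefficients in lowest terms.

Method: write R = a + b12*e1 e2 + b13*e1 e3 + b23*e2 e3 with a^2 + b12^2 + b13^2 + b23^2 = 1 (so R^-1 = ~R). Expanding the columns R e_j ~R gives tr M = 4a^2 - 1 and, from the antisymmetric part, M21 - M12 = -4a*b12, M13 - M31 = 4a*b13, M32 - M23 = -4a*b23.
Here tr M = 183/841, so a^2 = (1 + tr M)/4 = 256/841 and a = ±16/29. Taking a = 16/29: M21 - M12 = -5376/4205, M13 - M31 = -4032/4205, M32 - M23 = -768/841, giving b12 = 84/145, b13 = -63/145, b23 = 12/29, i.e. R = 16/29 + 84/145*e1 e2 - 63/145*e1 e3 + 12/29*e2 e3.
Its e1 e2 coefficient is already positive.
Answer: 16/29 + 84/145*e1 e2 - 63/145*e1 e3 + 12/29*e2 e3. Note: both R and -R realise this M (trace 183/841); the covering map identifies them, and the e1 e2-coefficient sign is the tie-breaker.


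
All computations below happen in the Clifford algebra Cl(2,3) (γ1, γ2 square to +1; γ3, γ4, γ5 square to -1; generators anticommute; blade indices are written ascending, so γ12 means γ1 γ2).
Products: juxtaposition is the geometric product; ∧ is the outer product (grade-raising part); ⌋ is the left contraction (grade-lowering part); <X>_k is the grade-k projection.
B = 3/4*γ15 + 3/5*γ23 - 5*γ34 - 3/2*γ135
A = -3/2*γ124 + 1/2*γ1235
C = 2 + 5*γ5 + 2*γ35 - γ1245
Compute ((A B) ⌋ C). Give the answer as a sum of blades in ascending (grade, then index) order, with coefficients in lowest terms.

step 1: -3/4*γ2 + 3/10*γ15 + 3/8*γ23 + 15/2*γ123 - 9/10*γ134 - 9/8*γ245 + 5/2*γ1245 - 9/4*γ2345
step 2: -5/2 + 9/8*γ1 - 3/10*γ24 - 3/4*γ145
Answer: -5/2 + 9/8*γ1 - 3/10*γ24 - 3/4*γ145


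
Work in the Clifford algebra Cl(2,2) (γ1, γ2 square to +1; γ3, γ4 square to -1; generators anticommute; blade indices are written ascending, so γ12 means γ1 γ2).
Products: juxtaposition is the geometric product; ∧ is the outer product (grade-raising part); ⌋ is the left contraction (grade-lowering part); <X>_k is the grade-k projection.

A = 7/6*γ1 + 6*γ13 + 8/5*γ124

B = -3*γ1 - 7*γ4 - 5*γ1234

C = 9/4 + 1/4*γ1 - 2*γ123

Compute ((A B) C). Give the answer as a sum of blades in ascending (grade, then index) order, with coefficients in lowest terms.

step 1: -7/2 + 26*γ3 + 56/5*γ12 - 49/6*γ14 + 126/5*γ24 - 42*γ134 - 35/6*γ234
step 2: -63/8 - 7/8*γ1 - 14/5*γ2 + 809/10*γ3 + 49/24*γ4 + 386/5*γ12 - 13/2*γ13 - 721/24*γ14 + 1407/10*γ24 - 21/2*γ34 + 7*γ123 + 63/10*γ124 - 1449/10*γ134 - 707/24*γ234 + 35/24*γ1234
Answer: -63/8 - 7/8*γ1 - 14/5*γ2 + 809/10*γ3 + 49/24*γ4 + 386/5*γ12 - 13/2*γ13 - 721/24*γ14 + 1407/10*γ24 - 21/2*γ34 + 7*γ123 + 63/10*γ124 - 1449/10*γ134 - 707/24*γ234 + 35/24*γ1234


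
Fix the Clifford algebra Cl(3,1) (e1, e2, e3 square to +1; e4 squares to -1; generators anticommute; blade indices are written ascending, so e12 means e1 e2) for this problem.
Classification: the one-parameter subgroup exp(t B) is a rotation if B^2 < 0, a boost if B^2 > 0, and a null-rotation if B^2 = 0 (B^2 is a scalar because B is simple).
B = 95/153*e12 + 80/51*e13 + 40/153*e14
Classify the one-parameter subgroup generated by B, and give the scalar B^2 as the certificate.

B^2 term by term: the squares give (95/153)^2*(e12)^2 + (80/51)^2*(e13)^2 + (40/153)^2*(e14)^2 = 9025/23409*(-1) + 6400/2601*(-1) + 1600/23409*(+1) = -25/9 (each basis 2-blade squares to minus the product of its generators' squares); cross terms between blades sharing an index anticommute and cancel. So B^2 = -25/9.
Answer: rotation, certificate B^2 = -25/9. Note: conjugating B changes its blade decomposition but never the scalar B^2 = -25/9, whose sign settles the classification.
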